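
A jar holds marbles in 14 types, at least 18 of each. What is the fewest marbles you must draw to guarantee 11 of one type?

You could draw 10 of every type without reaching 11 of any — 140 in all.
One more forces 11 of some type, so 140 + 1 = 141.

141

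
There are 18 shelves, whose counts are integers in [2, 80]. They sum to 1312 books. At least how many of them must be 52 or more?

Each value short of 52 is at most 51, costing at least 80 − 51 = 29 against the maximum total of 1440.
We can afford to lose at most 1440 − 1312 = 128, so at most ⌊128/29⌋ = 4 fall short, and at least 14 are ≥ 52.
Exactly 14 works: 14 values at 80 and 4 at 51 total 1324; lower one of the high values by 12 (still ≥ 52) to hit 1312.

14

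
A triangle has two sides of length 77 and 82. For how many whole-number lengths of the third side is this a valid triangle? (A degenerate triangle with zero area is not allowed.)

The triangle inequality gives |77 − 82| < c < 77 + 82, i.e. 5 < c < 159.
So c can be any integer from 6 to 158: 153 values.

153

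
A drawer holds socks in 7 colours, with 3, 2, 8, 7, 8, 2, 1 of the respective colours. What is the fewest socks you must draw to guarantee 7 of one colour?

In the worst case you take as many as possible of each colour without reaching 7: 3 + 2 + 6 + 6 + 6 + 2 + 1 = 26.
The next one must give 7 of some colour, so 26 + 1 = 27.

27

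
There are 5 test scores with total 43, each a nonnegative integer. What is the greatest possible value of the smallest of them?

If every one of the 5 were at least 9, the total would be at least 5 × 9 = 45 > 43.
Taking 2 copies of 8 and 3 copies of 9 gives exactly 43, so 8 is attained.

8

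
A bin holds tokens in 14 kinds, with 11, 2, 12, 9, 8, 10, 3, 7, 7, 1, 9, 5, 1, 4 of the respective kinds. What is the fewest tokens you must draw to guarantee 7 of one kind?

65

In the worst case you take as many as possible of each kind without reaching 7: 6 + 2 + 6 + 6 + 6 + 6 + 3 + 6 + 6 + 1 + 6 + 5 + 1 + 4 = 64.
The next one must give 7 of some kind, so 64 + 1 = 65.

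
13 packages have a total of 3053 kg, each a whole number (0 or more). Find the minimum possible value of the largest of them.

235

The 13 values sum to 3053, so their maximum is at least ⌈3053/13⌉ = 235.
Taking 2 copies of 234 and 11 copies of 235 gives exactly 3053, so 235 is attained.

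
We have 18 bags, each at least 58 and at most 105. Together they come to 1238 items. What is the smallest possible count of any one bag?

To make one bag as small as possible, make the other 17 as large as possible.
The other 17 can take up 17 × 105 = 1785 ≥ 1238 − 58, so one bag can sit at its floor of 58.
Achievable: one at 58 and the other 17 totalling 1180, which fits since 17 × 58 ≤ 1180 ≤ 17 × 105.

58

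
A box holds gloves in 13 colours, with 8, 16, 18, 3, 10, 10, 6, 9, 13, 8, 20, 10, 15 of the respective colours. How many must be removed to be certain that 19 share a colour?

In the worst case you take as many as possible of each colour without reaching 19: 8 + 16 + 18 + 3 + 10 + 10 + 6 + 9 + 13 + 8 + 18 + 10 + 15 = 144.
The next one must give 19 of some colour, so 144 + 1 = 145.

145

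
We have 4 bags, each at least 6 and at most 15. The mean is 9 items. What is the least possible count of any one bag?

Minimizing one value means maximizing the remaining 3.
The total is 4 × 9 = 36.
The other 3 can take up 3 × 15 = 45 ≥ 36 − 6, so one bag can sit at its floor of 6.
Achievable: one at 6 and the other 3 totalling 30, which fits since 3 × 6 ≤ 30 ≤ 3 × 15.

6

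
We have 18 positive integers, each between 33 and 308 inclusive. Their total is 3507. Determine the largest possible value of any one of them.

308

Maximizing one value means minimizing the remaining 17.
The other 17 contribute at least 17 × 33 = 561, leaving at most 3507 − 561 = 2946.
But each integer is capped at 308, so the maximum is 308.
Achievable: one at 308 and the other 17 totalling 3199, which fits since 17 × 33 ≤ 3199 ≤ 17 × 308.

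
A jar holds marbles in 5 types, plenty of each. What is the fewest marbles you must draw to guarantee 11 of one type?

51

In the worst case you draw 10 of each of the 5 types: 5 × 10 = 50.
One more forces 11 of some type, so 50 + 1 = 51.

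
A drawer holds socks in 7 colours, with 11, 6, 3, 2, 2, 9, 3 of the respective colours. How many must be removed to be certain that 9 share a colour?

In the worst case you take as many as possible of each colour without reaching 9: 8 + 6 + 3 + 2 + 2 + 8 + 3 = 32.
The next one must give 9 of some colour, so 32 + 1 = 33.

33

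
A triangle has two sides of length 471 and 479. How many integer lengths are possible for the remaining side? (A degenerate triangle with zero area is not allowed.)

The triangle inequality gives |471 − 479| < c < 471 + 479, i.e. 8 < c < 950.
So c can be any integer from 9 to 949: 941 values.

941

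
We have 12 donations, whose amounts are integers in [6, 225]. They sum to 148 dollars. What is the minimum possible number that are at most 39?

10

Each value above 39 is at least 40, contributing at least 40 − 6 = 34 above the floor 6.
The sum exceeds the floor total 72 by 76, so at most ⌊76/34⌋ = 2 exceed 39, and at least 10 are ≤ 39.
Exactly 10 works: 10 values at 6 and 2 at 40 total 140; raise one of the low values by 8 (still ≤ 39) to hit 148.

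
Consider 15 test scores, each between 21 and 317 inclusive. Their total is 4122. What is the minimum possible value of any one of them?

To make one score as small as possible, make the other 14 as large as possible.
The other 14 can take up 14 × 317 = 4438 ≥ 4122 − 21, so one score can sit at its floor of 21.
Achievable: one at 21 and the other 14 totalling 4101, which fits since 14 × 21 ≤ 4101 ≤ 14 × 317.

21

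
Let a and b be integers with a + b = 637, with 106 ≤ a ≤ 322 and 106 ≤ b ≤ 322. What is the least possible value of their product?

101430

Since a + b is fixed, pushing one of them to its bound minimizes the product.
The extreme feasible split is a = 315, b = 322, giving ab = 101430.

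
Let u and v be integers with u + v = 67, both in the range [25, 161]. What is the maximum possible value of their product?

With u + v fixed, uv peaks when the two are closest together.
Taking u = 33 and v = 34 (both in [25, 161]) gives uv = 1122.

1122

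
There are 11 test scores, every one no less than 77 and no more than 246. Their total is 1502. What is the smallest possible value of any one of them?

To make one score as small as possible, make the other 10 as large as possible.
The other 10 can take up 10 × 246 = 2460 ≥ 1502 − 77, so one score can sit at its floor of 77.
Achievable: one at 77 and the other 10 totalling 1425, which fits since 10 × 77 ≤ 1425 ≤ 10 × 246.

77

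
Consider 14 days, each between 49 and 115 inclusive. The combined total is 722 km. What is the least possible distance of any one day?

To make one day as small as possible, make the other 13 as large as possible.
The other 13 can take up 13 × 115 = 1495 ≥ 722 − 49, so one day can sit at its floor of 49.
Achievable: one at 49 and the other 13 totalling 673, which fits since 13 × 49 ≤ 673 ≤ 13 × 115.

49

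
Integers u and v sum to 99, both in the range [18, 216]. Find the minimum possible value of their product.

1458

For a fixed sum, uv is smallest when u and v are as far apart as possible.
At the endpoint u = 18, v = 99 − 18 = 81, so uv = 18 × 81 = 1458.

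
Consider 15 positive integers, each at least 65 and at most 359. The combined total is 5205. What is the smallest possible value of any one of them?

Minimizing one value means maximizing the remaining 14.
The other 14 contribute at most 14 × 359 = 5026, leaving at least 5205 − 5026 = 179.
Since 179 ≥ 65, this is achievable: one at 179 and 14 at 359.

179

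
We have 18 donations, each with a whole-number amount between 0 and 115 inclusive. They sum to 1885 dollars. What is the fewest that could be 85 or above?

13

If only k of them are at least 85, the other 18 − k are at most 84, so the total is at most k·115 + (18 − k)·84.
This must reach 1885, so k·115 + (18 − k)·84 ≥ 1885, giving k ≥ 13.
Exactly 13 works: 13 values at 115 and 5 at 84 total 1915; lower one of the high values by 30 (still ≥ 85) to hit 1885.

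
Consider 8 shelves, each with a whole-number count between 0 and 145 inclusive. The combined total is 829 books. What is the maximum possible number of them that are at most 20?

Each value at 20 or below falls at least 145 − 20 = 125 short of the ceiling 145.
The ceiling total is 8 × 145 = 1160, and we need 829, so at most ⌊(1160 − 829)/125⌋ = 2 can be that low.
k = 2 is achieved by 2 values at 20 and 6 at 145, total 910; lower one of the 145's by 81 (still > 20) to reach 829.

2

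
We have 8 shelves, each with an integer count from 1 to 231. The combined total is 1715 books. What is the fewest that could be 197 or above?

5

If only k of them are at least 197, the other 8 − k are at most 196, so the total is at most k·231 + (8 − k)·196.
This must reach 1715, so k·231 + (8 − k)·196 ≥ 1715, giving k ≥ 5.
Exactly 5 works: 5 values at 231 and 3 at 196 total 1743; lower one of the high values by 28 (still ≥ 197) to hit 1715.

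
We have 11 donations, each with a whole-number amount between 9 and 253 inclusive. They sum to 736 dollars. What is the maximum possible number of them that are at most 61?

10

Each value at 61 or below falls at least 253 − 61 = 192 short of the ceiling 253.
The ceiling total is 11 × 253 = 2783, and we need 736, so at most ⌊(2783 − 736)/192⌋ = 10 can be that low.
k = 10 is achieved by 10 values at 61 and 1 at 253, total 863; lower one of the 253's by 127 (still > 61) to reach 736.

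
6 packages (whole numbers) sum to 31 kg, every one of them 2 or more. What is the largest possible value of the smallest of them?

5

The average is 31/6 < 6, so some value is ≤ 5.
Taking 5 copies of 5 and 1 copy of 6 gives exactly 31, so 5 is attained.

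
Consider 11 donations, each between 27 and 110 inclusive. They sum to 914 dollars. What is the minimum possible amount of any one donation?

27

Minimizing one value means maximizing the remaining 10.
The other 10 can take up 10 × 110 = 1100 ≥ 914 − 27, so one donation can sit at its floor of 27.
Achievable: one at 27 and the other 10 totalling 887, which fits since 10 × 27 ≤ 887 ≤ 10 × 110.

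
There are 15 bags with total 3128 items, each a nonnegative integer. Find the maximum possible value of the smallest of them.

The 15 values sum to 3128, so their minimum is at most ⌊3128/15⌋ = 208.
Equality holds with 7 values of 208 and 8 values of 209.

208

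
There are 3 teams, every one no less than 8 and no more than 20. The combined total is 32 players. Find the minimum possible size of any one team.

To make one team as small as possible, make the other 2 as large as possible.
The other 2 can take up 2 × 20 = 40 ≥ 32 − 8, so one team can sit at its floor of 8.
Achievable: one at 8 and the other 2 totalling 24, which fits since 2 × 8 ≤ 24 ≤ 2 × 20.

8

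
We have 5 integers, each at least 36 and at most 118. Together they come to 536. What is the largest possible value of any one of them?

Maximizing one value means minimizing the remaining 4.
The other 4 contribute at least 4 × 36 = 144, leaving at most 536 − 144 = 392.
But each integer is capped at 118, so the maximum is 118.
Achievable: one at 118 and the other 4 totalling 418, which fits since 4 × 36 ≤ 418 ≤ 4 × 118.

118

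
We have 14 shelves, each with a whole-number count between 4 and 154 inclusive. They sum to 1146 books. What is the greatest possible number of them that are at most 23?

Each value at 23 or below falls at least 154 − 23 = 131 short of the ceiling 154.
The ceiling total is 14 × 154 = 2156, and we need 1146, so at most ⌊(2156 − 1146)/131⌋ = 7 can be that low.
k = 7 is achieved by 7 values at 23 and 7 at 154, total 1239; lower one of the 154's by 93 (still > 23) to reach 1146.

7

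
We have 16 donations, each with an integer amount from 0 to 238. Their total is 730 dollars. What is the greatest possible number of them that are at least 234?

With k values at 234 or above and the rest at least 0, the sum is at least 0 + 234k.
Since the sum is 730, we need 234k ≤ 730, i.e. k ≤ 3.
k = 3 is achieved by 3 values at 234 and 13 at 0, total 702; add 28 to one value (staying below 234) to reach 730.

3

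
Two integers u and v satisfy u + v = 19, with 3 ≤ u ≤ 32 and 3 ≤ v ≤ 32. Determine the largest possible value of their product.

90

With u + v fixed, uv peaks when the two are closest together.
Taking u = 9 and v = 10 (both in [3, 32]) gives uv = 90.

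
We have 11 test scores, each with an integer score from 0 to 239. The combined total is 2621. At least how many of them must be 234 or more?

10

Suppose at most 11 − j of them reach 234; then j values are ≤ 233 and the rest ≤ 239.
The total is then ≤ 233·j + 239·(11 − j) = 2629 − 6j. For this to be ≥ 2621 we need j ≤ 1, so at least 11 − 1 = 10 must reach 234.
Exactly 10 works: 10 values at 239 and 1 at 233 total 2623; lower one of the high values by 2 (still ≥ 234) to hit 2621.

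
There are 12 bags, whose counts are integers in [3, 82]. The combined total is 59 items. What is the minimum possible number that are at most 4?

Let j be the number exceeding 4. Then the total is ≥ 5·j + 3·(12 − j) = 36 + 2j.
So 2j ≤ 23 and j ≤ 11; hence at least 12 − 11 = 1 are ≤ 4.
Exactly 1 works: 1 value at 3 and 11 at 5 total 58; raise one of the low values by 1 (still ≤ 4) to hit 59.

1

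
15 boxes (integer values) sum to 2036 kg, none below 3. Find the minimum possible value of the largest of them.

Some value must be at least ⌈2036/15⌉ = 136, since 15 × 135 = 2025 < 2036.
Equality holds with 11 values of 136 and 4 values of 135.

136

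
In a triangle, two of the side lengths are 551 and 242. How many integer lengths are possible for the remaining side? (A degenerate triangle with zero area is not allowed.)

The triangle inequality gives |551 − 242| < c < 551 + 242, i.e. 309 < c < 793.
So c can be any integer from 310 to 792: 483 values.

483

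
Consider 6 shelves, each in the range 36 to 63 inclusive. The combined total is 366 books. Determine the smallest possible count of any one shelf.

51

Minimizing one value means maximizing the remaining 5.
The other 5 contribute at most 5 × 63 = 315, leaving at least 366 − 315 = 51.
Since 51 ≥ 36, this is achievable: one at 51 and 5 at 63.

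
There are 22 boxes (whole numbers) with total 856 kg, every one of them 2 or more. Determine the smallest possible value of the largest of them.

39

Some value must be at least ⌈856/22⌉ = 39, since 22 × 38 = 836 < 856.
Equality holds with 20 values of 39 and 2 values of 38.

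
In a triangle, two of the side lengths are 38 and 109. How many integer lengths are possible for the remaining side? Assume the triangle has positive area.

The triangle inequality gives |38 − 109| < c < 38 + 109, i.e. 71 < c < 147.
So c can be any integer from 72 to 146: 75 values.

75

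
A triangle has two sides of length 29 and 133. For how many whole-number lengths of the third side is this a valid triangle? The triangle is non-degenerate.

57

The triangle inequality gives |29 − 133| < c < 29 + 133, i.e. 104 < c < 162.
So c can be any integer from 105 to 161: 57 values.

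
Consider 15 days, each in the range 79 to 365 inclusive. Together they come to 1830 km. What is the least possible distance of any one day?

79

Minimizing one value means maximizing the remaining 14.
The other 14 can take up 14 × 365 = 5110 ≥ 1830 − 79, so one day can sit at its floor of 79.
Achievable: one at 79 and the other 14 totalling 1751, which fits since 14 × 79 ≤ 1751 ≤ 14 × 365.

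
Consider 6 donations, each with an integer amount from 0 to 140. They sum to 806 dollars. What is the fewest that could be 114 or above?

If only k of them are at least 114, the other 6 − k are at most 113, so the total is at most k·140 + (6 − k)·113.
This must reach 806, so k·140 + (6 − k)·113 ≥ 806, giving k ≥ 5.
Exactly 5 works: 5 values at 140 and 1 at 113 total 813; lower one of the high values by 7 (still ≥ 114) to hit 806.

5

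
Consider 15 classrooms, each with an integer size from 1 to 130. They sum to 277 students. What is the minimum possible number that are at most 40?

9

Each value above 40 is at least 41, contributing at least 41 − 1 = 40 above the floor 1.
The sum exceeds the floor total 15 by 262, so at most ⌊262/40⌋ = 6 exceed 40, and at least 9 are ≤ 40.
Exactly 9 works: 9 values at 1 and 6 at 41 total 255; raise one of the low values by 22 (still ≤ 40) to hit 277.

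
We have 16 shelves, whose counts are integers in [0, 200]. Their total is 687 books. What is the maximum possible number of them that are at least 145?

With k values at 145 or above and the rest at least 0, the sum is at least 0 + 145k.
Since the sum is 687, we need 145k ≤ 687, i.e. k ≤ 4.
k = 4 is achieved by 4 values at 145 and 12 at 0, total 580; add 107 to one value (staying below 145) to reach 687.

4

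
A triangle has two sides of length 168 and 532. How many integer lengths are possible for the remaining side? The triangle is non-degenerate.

The triangle inequality gives |168 − 532| < c < 168 + 532, i.e. 364 < c < 700.
So c can be any integer from 365 to 699: 335 values.

335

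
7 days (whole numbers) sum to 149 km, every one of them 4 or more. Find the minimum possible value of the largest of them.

22

The average is 149/7 > 21, so not all 7 can be 21 or less; the largest is ≥ 22.
Taking 5 copies of 21 and 2 copies of 22 gives exactly 149, so 22 is attained.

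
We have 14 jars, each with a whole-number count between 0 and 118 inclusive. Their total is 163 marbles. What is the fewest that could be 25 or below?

8

Each value above 25 is at least 26, contributing at least 26 − 0 = 26 above the floor 0.
The sum exceeds the floor total 0 by 163, so at most ⌊163/26⌋ = 6 exceed 25, and at least 8 are ≤ 25.
Exactly 8 works: 8 values at 0 and 6 at 26 total 156; raise one of the low values by 7 (still ≤ 25) to hit 163.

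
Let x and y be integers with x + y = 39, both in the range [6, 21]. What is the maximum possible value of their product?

380

xy = x(39 − x) is maximized when x is as near 39/2 as the bounds allow.
Taking x = 19 and y = 20 (both in [6, 21]) gives xy = 380.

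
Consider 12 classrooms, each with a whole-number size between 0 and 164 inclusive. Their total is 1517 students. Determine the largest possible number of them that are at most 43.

Suppose k of them are at most 43. Those contribute at most 43 each and the rest at most 164 each.
So the total is at most 43k + 164(12 − k) = 1968 − 121k. This must still be ≥ 1517, so k ≤ 3.
k = 3 is achieved by 3 values at 43 and 9 at 164, total 1605; lower one of the 164's by 88 (still > 43) to reach 1517.

3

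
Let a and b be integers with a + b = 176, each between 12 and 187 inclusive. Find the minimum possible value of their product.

Since a + b is fixed, pushing one of them to its bound minimizes the product.
At the endpoint a = 12, b = 176 − 12 = 164, so ab = 12 × 164 = 1968.

1968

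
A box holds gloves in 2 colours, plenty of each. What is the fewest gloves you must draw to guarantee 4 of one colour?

7

You could draw 3 of every colour without reaching 4 of any — 6 in all.
One more forces 4 of some colour, so 6 + 1 = 7.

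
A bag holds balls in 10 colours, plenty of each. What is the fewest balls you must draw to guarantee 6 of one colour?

51

In the worst case you draw 5 of each of the 10 colours: 10 × 5 = 50.
One more forces 6 of some colour, so 50 + 1 = 51.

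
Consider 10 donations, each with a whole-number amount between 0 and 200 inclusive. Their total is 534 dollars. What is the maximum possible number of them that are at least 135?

3

Suppose k of them are at least 135. Those contribute at least 135 each and the other 10 − k at least 0 each.
So the total is at least 135k + 0(10 − k) = 0 + 135k. This must be ≤ 534, giving k ≤ 3.
k = 3 is achieved by 3 values at 135 and 7 at 0, total 405; add 129 to one value (staying below 135) to reach 534.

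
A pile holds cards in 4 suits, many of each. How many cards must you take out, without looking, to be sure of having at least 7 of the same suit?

25

You could draw 6 of every suit without reaching 7 of any — 24 in all.
One more forces 7 of some suit, so 24 + 1 = 25.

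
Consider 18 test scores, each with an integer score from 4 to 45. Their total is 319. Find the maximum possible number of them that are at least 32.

8

With k values at 32 or above and the rest at least 4, the sum is at least 72 + 28k.
Since the sum is 319, we need 28k ≤ 247, i.e. k ≤ 8.
k = 8 is achieved by 8 values at 32 and 10 at 4, total 296; add 23 to one value (staying below 32) to reach 319.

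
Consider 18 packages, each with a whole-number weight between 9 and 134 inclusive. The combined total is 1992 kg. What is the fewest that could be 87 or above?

10

If only k of them are at least 87, the other 18 − k are at most 86, so the total is at most k·134 + (18 − k)·86.
This must reach 1992, so k·134 + (18 − k)·86 ≥ 1992, giving k ≥ 10.
Exactly 10 works: 10 values at 134 and 8 at 86 total 2028; lower one of the high values by 36 (still ≥ 87) to hit 1992.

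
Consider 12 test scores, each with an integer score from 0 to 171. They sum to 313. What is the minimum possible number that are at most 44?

If only k of them are at most 44, the other 12 − k are at least 45, so the total is at least (12 − k)·45 + k·0.
This is ≤ 313, so (12 − k)·45 + 0k ≤ 313, which gives k ≥ 6.
Exactly 6 works: 6 values at 0 and 6 at 45 total 270; raise one of the low values by 43 (still ≤ 44) to hit 313.

6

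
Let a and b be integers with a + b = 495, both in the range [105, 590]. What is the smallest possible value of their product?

40950

For a fixed sum, ab is smallest when a and b are as far apart as possible.
The extreme feasible split is a = 105, b = 390, giving ab = 40950.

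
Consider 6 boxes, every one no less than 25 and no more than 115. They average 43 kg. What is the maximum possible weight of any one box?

Maximizing one value means minimizing the remaining 5.
The total is 6 × 43 = 258.
The other 5 contribute at least 5 × 25 = 125, leaving at most 258 − 125 = 133.
But each box is capped at 115, so the maximum is 115.
Achievable: one at 115 and the other 5 totalling 143, which fits since 5 × 25 ≤ 143 ≤ 5 × 115.

115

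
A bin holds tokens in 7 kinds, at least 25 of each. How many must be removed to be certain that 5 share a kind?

29

In the worst case you draw 4 of each of the 7 kinds: 7 × 4 = 28.
One more forces 5 of some kind, so 28 + 1 = 29.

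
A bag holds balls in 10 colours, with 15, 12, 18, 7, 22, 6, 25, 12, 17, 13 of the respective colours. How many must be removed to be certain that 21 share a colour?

In the worst case you take as many as possible of each colour without reaching 21: 15 + 12 + 18 + 7 + 20 + 6 + 20 + 12 + 17 + 13 = 140.
The next one must give 21 of some colour, so 140 + 1 = 141.

141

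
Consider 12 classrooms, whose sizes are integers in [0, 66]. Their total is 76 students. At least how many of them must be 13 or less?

7

Each value above 13 is at least 14, contributing at least 14 − 0 = 14 above the floor 0.
The sum exceeds the floor total 0 by 76, so at most ⌊76/14⌋ = 5 exceed 13, and at least 7 are ≤ 13.
Exactly 7 works: 7 values at 0 and 5 at 14 total 70; raise one of the low values by 6 (still ≤ 13) to hit 76.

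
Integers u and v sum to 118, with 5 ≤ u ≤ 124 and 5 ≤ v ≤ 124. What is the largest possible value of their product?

With u + v fixed, uv peaks when the two are closest together.
Taking u = 59 and v = 59 (both in [5, 124]) gives uv = 3481.

3481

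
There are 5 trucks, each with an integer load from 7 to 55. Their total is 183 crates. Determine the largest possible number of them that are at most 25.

3

Each value at 25 or below falls at least 55 − 25 = 30 short of the ceiling 55.
The ceiling total is 5 × 55 = 275, and we need 183, so at most ⌊(275 − 183)/30⌋ = 3 can be that low.
k = 3 is achieved by 3 values at 25 and 2 at 55, total 185; lower one of the 55's by 2 (still > 25) to reach 183.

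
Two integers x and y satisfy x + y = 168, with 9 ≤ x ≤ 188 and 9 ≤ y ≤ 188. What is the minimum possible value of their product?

1431

Since x + y is fixed, pushing one of them to its bound minimizes the product.
The extreme feasible split is x = 9, y = 159, giving xy = 1431.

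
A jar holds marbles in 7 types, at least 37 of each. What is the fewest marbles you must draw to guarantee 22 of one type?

148

You could draw 21 of every type without reaching 22 of any — 147 in all.
One more forces 22 of some type, so 147 + 1 = 148.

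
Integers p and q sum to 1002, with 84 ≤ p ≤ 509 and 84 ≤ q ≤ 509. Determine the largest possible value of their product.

251001

For a fixed sum, the product pq is largest when p and q are as close as possible.
Taking p = 501 and q = 501 (both in [84, 509]) gives pq = 251001.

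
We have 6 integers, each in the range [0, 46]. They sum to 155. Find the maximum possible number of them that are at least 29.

5

With k values at 29 or above and the rest at least 0, the sum is at least 0 + 29k.
Since the sum is 155, we need 29k ≤ 155, i.e. k ≤ 5.
k = 5 is achieved by 5 values at 29 and 1 at 0, total 145; add 10 to one value (staying below 29) to reach 155.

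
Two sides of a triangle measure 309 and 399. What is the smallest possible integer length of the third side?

91

The third side must exceed |309 − 399| = 90.
The smallest integer above 90 is 91.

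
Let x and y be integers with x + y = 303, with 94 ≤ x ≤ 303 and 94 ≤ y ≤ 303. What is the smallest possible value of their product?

19646

For a fixed sum, xy is smallest when x and y are as far apart as possible.
The extreme feasible split is x = 94, y = 209, giving xy = 19646.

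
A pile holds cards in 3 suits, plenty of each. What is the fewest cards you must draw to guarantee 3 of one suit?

7

In the worst case you draw 2 of each of the 3 suits: 3 × 2 = 6.
One more forces 3 of some suit, so 6 + 1 = 7.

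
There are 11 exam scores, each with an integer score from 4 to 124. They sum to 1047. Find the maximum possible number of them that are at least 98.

Suppose k of them are at least 98. Those contribute at least 98 each and the other 11 − k at least 4 each.
So the total is at least 98k + 4(11 − k) = 44 + 94k. This must be ≤ 1047, giving k ≤ 10.
k = 10 is achieved by 10 values at 98 and 1 at 4, total 984; add 63 to one value (staying below 98) to reach 1047.

10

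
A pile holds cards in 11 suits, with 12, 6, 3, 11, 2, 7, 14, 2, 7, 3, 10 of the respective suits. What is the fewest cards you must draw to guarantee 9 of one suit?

63

In the worst case you take as many as possible of each suit without reaching 9: 8 + 6 + 3 + 8 + 2 + 7 + 8 + 2 + 7 + 3 + 8 = 62.
The next one must give 9 of some suit, so 62 + 1 = 63.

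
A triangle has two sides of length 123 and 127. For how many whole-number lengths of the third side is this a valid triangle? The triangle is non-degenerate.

245

The triangle inequality gives |123 − 127| < c < 123 + 127, i.e. 4 < c < 250.
So c can be any integer from 5 to 249: 245 values.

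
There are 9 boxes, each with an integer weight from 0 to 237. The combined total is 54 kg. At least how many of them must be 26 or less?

7

Let j be the number exceeding 26. Then the total is ≥ 27·j + 0·(9 − j) = 0 + 27j.
So 27j ≤ 54 and j ≤ 2; hence at least 9 − 2 = 7 are ≤ 26.
Exactly 7 works: 7 values at 0 and 2 at 27 total 54.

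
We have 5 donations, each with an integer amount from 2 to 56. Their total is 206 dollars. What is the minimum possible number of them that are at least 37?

2

Suppose at most 5 − j of them reach 37; then j values are ≤ 36 and the rest ≤ 56.
The total is then ≤ 36·j + 56·(5 − j) = 280 − 20j. For this to be ≥ 206 we need j ≤ 3, so at least 5 − 3 = 2 must reach 37.
Exactly 2 works: 2 values at 56 and 3 at 36 total 220; lower one of the high values by 14 (still ≥ 37) to hit 206.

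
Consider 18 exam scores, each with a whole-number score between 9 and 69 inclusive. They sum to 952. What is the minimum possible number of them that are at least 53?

Each value short of 53 is at most 52, costing at least 69 − 52 = 17 against the maximum total of 1242.
We can afford to lose at most 1242 − 952 = 290, so at most ⌊290/17⌋ = 17 fall short, and at least 1 are ≥ 53.
Exactly 1 works: 1 value at 69 and 17 at 52 total 953; lower one of the high values by 1 (still ≥ 53) to hit 952.

1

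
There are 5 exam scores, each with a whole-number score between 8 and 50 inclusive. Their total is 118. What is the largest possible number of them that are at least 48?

1

Suppose k of them are at least 48. Those contribute at least 48 each and the other 5 − k at least 8 each.
So the total is at least 48k + 8(5 − k) = 40 + 40k. This must be ≤ 118, giving k ≤ 1.
k = 1 is achieved by 1 value at 48 and 4 at 8, total 80; add 38 to one value (staying below 48) to reach 118.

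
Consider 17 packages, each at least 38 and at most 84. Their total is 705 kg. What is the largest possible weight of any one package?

To make one package as large as possible, make the other 16 as small as possible.
The other 16 contribute at least 16 × 38 = 608, leaving at most 705 − 608 = 97.
But each package is capped at 84, so the maximum is 84.
Achievable: one at 84 and the other 16 totalling 621, which fits since 16 × 38 ≤ 621 ≤ 16 × 84.

84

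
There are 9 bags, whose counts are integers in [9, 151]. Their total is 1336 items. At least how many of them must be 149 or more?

Each value short of 149 is at most 148, costing at least 151 − 148 = 3 against the maximum total of 1359.
We can afford to lose at most 1359 − 1336 = 23, so at most ⌊23/3⌋ = 7 fall short, and at least 2 are ≥ 149.
Exactly 2 works: 2 values at 151 and 7 at 148 total 1338; lower one of the high values by 2 (still ≥ 149) to hit 1336.

2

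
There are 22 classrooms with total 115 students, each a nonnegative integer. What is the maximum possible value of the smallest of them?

5

The 22 values sum to 115, so their minimum is at most ⌊115/22⌋ = 5.
Equality holds with 17 values of 5 and 5 values of 6.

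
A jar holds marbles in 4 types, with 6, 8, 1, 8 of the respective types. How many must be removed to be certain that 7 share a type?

In the worst case you take as many as possible of each type without reaching 7: 6 + 6 + 1 + 6 = 19.
The next one must give 7 of some type, so 19 + 1 = 20.

20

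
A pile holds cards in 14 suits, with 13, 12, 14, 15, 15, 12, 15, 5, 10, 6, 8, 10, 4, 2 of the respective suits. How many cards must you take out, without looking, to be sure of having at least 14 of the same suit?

In the worst case you take as many as possible of each suit without reaching 14: 13 + 12 + 13 + 13 + 13 + 12 + 13 + 5 + 10 + 6 + 8 + 10 + 4 + 2 = 134.
The next one must give 14 of some suit, so 134 + 1 = 135.

135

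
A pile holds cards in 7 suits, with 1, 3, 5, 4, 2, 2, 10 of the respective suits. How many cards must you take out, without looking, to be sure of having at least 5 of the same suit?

In the worst case you take as many as possible of each suit without reaching 5: 1 + 3 + 4 + 4 + 2 + 2 + 4 = 20.
The next one must give 5 of some suit, so 20 + 1 = 21.

21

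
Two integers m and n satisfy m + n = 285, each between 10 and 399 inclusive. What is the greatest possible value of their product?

20306

For a fixed sum, the product mn is largest when m and n are as close as possible.
Taking m = 142 and n = 143 (both in [10, 399]) gives mn = 20306.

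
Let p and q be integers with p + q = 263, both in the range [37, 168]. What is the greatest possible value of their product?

17292

pq = p(263 − p) is maximized when p is as near 263/2 as the bounds allow.
Taking p = 131 and q = 132 (both in [37, 168]) gives pq = 17292.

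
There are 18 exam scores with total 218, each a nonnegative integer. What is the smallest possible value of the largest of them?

13

The 18 values sum to 218, so their maximum is at least ⌈218/18⌉ = 13.
Achievable: 2 of them at 13 and 16 at 12 total 218.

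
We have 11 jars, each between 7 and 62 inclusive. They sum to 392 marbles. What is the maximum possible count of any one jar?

To make one jar as large as possible, make the other 10 as small as possible.
The other 10 contribute at least 10 × 7 = 70, leaving at most 392 − 70 = 322.
But each jar is capped at 62, so the maximum is 62.
Achievable: one at 62 and the other 10 totalling 330, which fits since 10 × 7 ≤ 330 ≤ 10 × 62.

62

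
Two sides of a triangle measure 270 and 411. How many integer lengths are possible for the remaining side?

The triangle inequality gives |270 − 411| < c < 270 + 411, i.e. 141 < c < 681.
So c can be any integer from 142 to 680: 539 values.

539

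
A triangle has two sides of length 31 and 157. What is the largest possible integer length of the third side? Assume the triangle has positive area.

The third side must be less than 31 + 157 = 188.
The largest integer below 188 is 187.

187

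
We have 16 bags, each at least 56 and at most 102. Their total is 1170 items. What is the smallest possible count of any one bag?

Minimizing one value means maximizing the remaining 15.
The other 15 can take up 15 × 102 = 1530 ≥ 1170 − 56, so one bag can sit at its floor of 56.
Achievable: one at 56 and the other 15 totalling 1114, which fits since 15 × 56 ≤ 1114 ≤ 15 × 102.

56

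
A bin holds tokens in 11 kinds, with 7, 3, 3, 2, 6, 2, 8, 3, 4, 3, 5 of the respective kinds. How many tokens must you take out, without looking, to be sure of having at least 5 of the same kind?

37

In the worst case you take as many as possible of each kind without reaching 5: 4 + 3 + 3 + 2 + 4 + 2 + 4 + 3 + 4 + 3 + 4 = 36.
The next one must give 5 of some kind, so 36 + 1 = 37.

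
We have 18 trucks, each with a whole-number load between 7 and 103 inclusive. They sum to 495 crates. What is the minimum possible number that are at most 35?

6

If only k of them are at most 35, the other 18 − k are at least 36, so the total is at least (18 − k)·36 + k·7.
This is ≤ 495, so (18 − k)·36 + 7k ≤ 495, which gives k ≥ 6.
Exactly 6 works: 6 values at 7 and 12 at 36 total 474; raise one of the low values by 21 (still ≤ 35) to hit 495.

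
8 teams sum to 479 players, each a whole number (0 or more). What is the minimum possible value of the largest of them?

The average is 479/8 > 59, so not all 8 can be 59 or less; the largest is ≥ 60.
Achievable: 7 of them at 60 and 1 at 59 total 479.

60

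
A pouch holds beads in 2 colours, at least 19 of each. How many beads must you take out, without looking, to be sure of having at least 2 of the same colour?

3

You could draw 1 of every colour without reaching 2 of any — 2 in all.
One more forces 2 of some colour, so 2 + 1 = 3.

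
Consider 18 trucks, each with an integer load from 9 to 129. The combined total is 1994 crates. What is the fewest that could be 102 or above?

7

Each value short of 102 is at most 101, costing at least 129 − 101 = 28 against the maximum total of 2322.
We can afford to lose at most 2322 − 1994 = 328, so at most ⌊328/28⌋ = 11 fall short, and at least 7 are ≥ 102.
Exactly 7 works: 7 values at 129 and 11 at 101 total 2014; lower one of the high values by 20 (still ≥ 102) to hit 1994.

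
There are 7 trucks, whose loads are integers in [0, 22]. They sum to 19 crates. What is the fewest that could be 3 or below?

3

If only k of them are at most 3, the other 7 − k are at least 4, so the total is at least (7 − k)·4 + k·0.
This is ≤ 19, so (7 − k)·4 + 0k ≤ 19, which gives k ≥ 3.
Exactly 3 works: 3 values at 0 and 4 at 4 total 16; raise one of the low values by 3 (still ≤ 3) to hit 19.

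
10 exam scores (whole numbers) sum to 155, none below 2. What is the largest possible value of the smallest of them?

If every one of the 10 were at least 16, the total would be at least 10 × 16 = 160 > 155.
Equality holds with 5 values of 15 and 5 values of 16.

15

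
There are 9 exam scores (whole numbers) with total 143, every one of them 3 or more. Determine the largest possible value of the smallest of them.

The 9 values sum to 143, so their minimum is at most ⌊143/9⌋ = 15.
Achievable: 1 of them at 15 and 8 at 16 total 143.

15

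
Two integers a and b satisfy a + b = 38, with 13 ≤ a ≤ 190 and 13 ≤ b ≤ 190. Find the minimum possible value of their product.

325

ab = a(38 − a) is concave in a, so over [13, 25] it is minimized at an endpoint.
At the endpoint a = 13, b = 38 − 13 = 25, so ab = 13 × 25 = 325.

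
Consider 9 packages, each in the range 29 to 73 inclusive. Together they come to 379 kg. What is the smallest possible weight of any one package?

29

Minimizing one value means maximizing the remaining 8.
The other 8 can take up 8 × 73 = 584 ≥ 379 − 29, so one package can sit at its floor of 29.
Achievable: one at 29 and the other 8 totalling 350, which fits since 8 × 29 ≤ 350 ≤ 8 × 73.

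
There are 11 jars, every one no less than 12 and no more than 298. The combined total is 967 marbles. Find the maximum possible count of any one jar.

298

To make one jar as large as possible, make the other 10 as small as possible.
The other 10 contribute at least 10 × 12 = 120, leaving at most 967 − 120 = 847.
But each jar is capped at 298, so the maximum is 298.
Achievable: one at 298 and the other 10 totalling 669, which fits since 10 × 12 ≤ 669 ≤ 10 × 298.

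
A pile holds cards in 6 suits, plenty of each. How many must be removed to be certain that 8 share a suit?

43

In the worst case you draw 7 of each of the 6 suits: 6 × 7 = 42.
One more forces 8 of some suit, so 42 + 1 = 43.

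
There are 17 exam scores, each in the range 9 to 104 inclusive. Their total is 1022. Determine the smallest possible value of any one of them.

9

To make one score as small as possible, make the other 16 as large as possible.
The other 16 can take up 16 × 104 = 1664 ≥ 1022 − 9, so one score can sit at its floor of 9.
Achievable: one at 9 and the other 16 totalling 1013, which fits since 16 × 9 ≤ 1013 ≤ 16 × 104.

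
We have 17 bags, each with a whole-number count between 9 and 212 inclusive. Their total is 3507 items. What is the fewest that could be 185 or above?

Suppose at most 17 − j of them reach 185; then j values are ≤ 184 and the rest ≤ 212.
The total is then ≤ 184·j + 212·(17 − j) = 3604 − 28j. For this to be ≥ 3507 we need j ≤ 3, so at least 17 − 3 = 14 must reach 185.
Exactly 14 works: 14 values at 212 and 3 at 184 total 3520; lower one of the high values by 13 (still ≥ 185) to hit 3507.

14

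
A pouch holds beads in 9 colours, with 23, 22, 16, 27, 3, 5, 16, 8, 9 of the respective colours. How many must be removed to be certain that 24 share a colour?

In the worst case you take as many as possible of each colour without reaching 24: 23 + 22 + 16 + 23 + 3 + 5 + 16 + 8 + 9 = 125.
The next one must give 24 of some colour, so 125 + 1 = 126.

126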